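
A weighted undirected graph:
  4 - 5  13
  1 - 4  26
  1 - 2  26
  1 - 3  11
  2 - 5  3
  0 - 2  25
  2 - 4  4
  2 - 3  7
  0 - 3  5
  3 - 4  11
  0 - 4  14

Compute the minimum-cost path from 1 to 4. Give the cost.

A few of the 1→4 routes:
1 - 3 - 2 - 4: 11 + 7 + 4 = 22
1 - 3 - 0 - 4: 11 + 5 + 14 = 30
1 - 3 - 4: 11 + 11 = 22
1 - 4: 26
Shortest: 22.

22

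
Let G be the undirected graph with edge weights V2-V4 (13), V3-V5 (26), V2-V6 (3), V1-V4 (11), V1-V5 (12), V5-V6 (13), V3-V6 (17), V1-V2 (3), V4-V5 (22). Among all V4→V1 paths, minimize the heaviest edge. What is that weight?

Comparing a few candidate routes:
V4→V5→V6→V2→V1: max(22, 13, 3, 3) = 22
V4→V2→V6→V3→V5→V1: max(13, 3, 17, 26, 12) = 26
V4→V5→V1: max(22, 12) = 22
V4→V2→V1: max(13, 3) = 13
V4→V1: max(11) = 11
V4→V2→V6→V5→V1: max(13, 3, 13, 12) = 13
Best route has worst link 11.

11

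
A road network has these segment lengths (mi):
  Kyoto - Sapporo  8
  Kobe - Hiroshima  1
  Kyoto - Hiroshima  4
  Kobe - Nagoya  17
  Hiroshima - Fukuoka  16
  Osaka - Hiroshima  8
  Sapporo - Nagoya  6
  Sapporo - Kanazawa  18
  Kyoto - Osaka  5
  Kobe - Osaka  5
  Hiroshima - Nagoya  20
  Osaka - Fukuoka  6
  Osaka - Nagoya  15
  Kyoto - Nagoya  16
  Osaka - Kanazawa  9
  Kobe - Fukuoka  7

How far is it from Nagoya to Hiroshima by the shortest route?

18

Comparing a few candidate routes:
Nagoya-Kyoto-Hiroshima: 16 + 4 = 20
Nagoya-Osaka-Kobe-Hiroshima: 15 + 5 + 1 = 21
Nagoya-Hiroshima: 20
Nagoya-Sapporo-Kyoto-Hiroshima: 6 + 8 + 4 = 18
Nagoya-Kobe-Hiroshima: 17 + 1 = 18
Nagoya-Osaka-Hiroshima: 15 + 8 = 23
Shortest: 18 mi.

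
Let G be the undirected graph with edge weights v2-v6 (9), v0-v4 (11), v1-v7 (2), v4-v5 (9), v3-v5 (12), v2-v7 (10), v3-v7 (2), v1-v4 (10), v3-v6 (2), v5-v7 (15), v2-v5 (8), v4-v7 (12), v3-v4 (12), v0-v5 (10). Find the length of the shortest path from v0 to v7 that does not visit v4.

24

Candidate routes:
v0→v5→v3→v7: 10 + 12 + 2 = 24
v0→v5→v2→v6→v3→v7: 10 + 8 + 9 + 2 + 2 = 31
v0→v5→v3→v6→v2→v7: 10 + 12 + 2 + 9 + 10 = 43
v0→v5→v7: 10 + 15 = 25
v0→v5→v2→v7: 10 + 8 + 10 = 28
Best route has total 24.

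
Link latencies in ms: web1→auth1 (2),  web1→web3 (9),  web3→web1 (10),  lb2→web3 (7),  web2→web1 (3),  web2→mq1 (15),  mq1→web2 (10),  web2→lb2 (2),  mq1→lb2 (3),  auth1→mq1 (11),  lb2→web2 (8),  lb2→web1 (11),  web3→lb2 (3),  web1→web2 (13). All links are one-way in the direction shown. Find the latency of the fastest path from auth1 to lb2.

Routes from auth1 to lb2:
auth1 → mq1 → web2 → web1 → web3 → lb2: 11 + 10 + 3 + 9 + 3 = 36
auth1 → mq1 → lb2: 11 + 3 = 14
auth1 → mq1 → web2 → lb2: 11 + 10 + 2 = 23
The minimum is 14 ms.

14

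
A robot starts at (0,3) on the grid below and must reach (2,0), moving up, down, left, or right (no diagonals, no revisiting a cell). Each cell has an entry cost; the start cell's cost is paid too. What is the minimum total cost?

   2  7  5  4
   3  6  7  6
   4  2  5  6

One optimal route is (0,3) → (0,2) → (0,1) → (0,0) → (1,0) → (2,0).
Its cost is 4 + 5 + 7 + 2 + 3 + 4 = 25.

25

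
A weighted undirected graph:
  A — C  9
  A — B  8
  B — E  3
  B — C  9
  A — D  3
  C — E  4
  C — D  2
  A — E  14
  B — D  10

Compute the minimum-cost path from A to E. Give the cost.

9

Checking several routes:
A -> D -> C -> B -> E: 3 + 2 + 9 + 3 = 17
A -> C -> E: 9 + 4 = 13
A -> D -> B -> E: 3 + 10 + 3 = 16
A -> B -> E: 8 + 3 = 11
A -> D -> C -> E: 3 + 2 + 4 = 9
A -> E: 14
Shortest: 9.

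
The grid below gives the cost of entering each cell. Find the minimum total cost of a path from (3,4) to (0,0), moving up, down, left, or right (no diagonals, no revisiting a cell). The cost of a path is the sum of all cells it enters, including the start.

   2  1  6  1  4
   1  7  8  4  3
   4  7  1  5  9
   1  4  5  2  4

Cheapest: (3,4) -> (3,3) -> (3,2) -> (3,1) -> (3,0) -> (2,0) -> (1,0) -> (0,0)
  4 + 2 + 5 + 4 + 1 + 4 + 1 + 2 = 23

23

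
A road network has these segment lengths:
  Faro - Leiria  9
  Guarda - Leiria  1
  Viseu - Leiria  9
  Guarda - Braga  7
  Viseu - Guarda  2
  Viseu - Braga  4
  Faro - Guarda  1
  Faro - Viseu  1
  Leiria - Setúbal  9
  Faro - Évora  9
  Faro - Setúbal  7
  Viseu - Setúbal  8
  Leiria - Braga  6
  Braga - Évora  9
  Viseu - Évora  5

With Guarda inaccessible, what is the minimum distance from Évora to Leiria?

Comparing a few candidate routes:
Évora-Viseu-Braga-Leiria: 5 + 4 + 6 = 15
Évora-Braga-Leiria: 9 + 6 = 15
Évora-Viseu-Leiria: 5 + 9 = 14
Évora-Viseu-Faro-Leiria: 5 + 1 + 9 = 15
Évora-Faro-Leiria: 9 + 9 = 18
Évora-Faro-Viseu-Leiria: 9 + 1 + 9 = 19
Shortest: 14.

14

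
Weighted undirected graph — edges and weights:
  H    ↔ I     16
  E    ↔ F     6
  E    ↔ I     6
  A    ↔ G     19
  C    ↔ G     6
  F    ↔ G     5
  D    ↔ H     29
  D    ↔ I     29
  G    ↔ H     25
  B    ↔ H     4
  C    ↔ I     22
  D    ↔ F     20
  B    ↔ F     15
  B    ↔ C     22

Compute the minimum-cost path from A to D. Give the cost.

Comparing a few candidate routes:
A -> G -> F -> B -> H -> D: 19 + 5 + 15 + 4 + 29 = 72
A -> G -> C -> I -> E -> F -> D: 19 + 6 + 22 + 6 + 6 + 20 = 79
A -> G -> H -> D: 19 + 25 + 29 = 73
A -> G -> F -> D: 19 + 5 + 20 = 44
A -> G -> C -> I -> D: 19 + 6 + 22 + 29 = 76
A -> G -> F -> E -> I -> D: 19 + 5 + 6 + 6 + 29 = 65
The minimum is 44.

44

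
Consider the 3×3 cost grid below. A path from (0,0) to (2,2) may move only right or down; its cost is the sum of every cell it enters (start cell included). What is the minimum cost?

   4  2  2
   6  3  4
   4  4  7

19

One optimal route is (0,0) → (0,1) → (0,2) → (1,2) → (2,2).
Its cost is 4 + 2 + 2 + 4 + 7 = 19.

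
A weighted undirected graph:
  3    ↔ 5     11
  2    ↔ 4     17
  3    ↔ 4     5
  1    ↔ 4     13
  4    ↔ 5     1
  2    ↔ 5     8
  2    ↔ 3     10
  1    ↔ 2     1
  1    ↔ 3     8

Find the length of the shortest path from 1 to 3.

8

A few of the 1→3 routes:
1 - 2 - 5 - 4 - 3: 1 + 8 + 1 + 5 = 15
1 - 2 - 3: 1 + 10 = 11
1 - 4 - 3: 13 + 5 = 18
1 - 3: 8
The minimum is 8.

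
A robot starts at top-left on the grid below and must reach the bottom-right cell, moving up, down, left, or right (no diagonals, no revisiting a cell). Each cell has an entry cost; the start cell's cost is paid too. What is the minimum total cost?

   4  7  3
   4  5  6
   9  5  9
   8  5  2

25

Take r0c0 -> r1c0 -> r1c1 -> r2c1 -> r3c1 -> r3c2 for a total of 4 + 4 + 5 + 5 + 5 + 2 = 25.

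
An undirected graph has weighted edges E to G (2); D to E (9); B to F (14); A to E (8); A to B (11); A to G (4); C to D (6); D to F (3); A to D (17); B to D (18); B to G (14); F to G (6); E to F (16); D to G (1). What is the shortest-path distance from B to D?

Checking several routes:
B→D: 18
B→G→D: 14 + 1 = 15
B→A→G→D: 11 + 4 + 1 = 16
B→F→D: 14 + 3 = 17
The minimum is 15.

15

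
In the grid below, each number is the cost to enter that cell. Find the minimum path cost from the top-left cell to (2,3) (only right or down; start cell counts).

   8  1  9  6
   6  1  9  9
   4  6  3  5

Take (0,0) -> (0,1) -> (1,1) -> (2,1) -> (2,2) -> (2,3) for a total of 8 + 1 + 1 + 6 + 3 + 5 = 24.

24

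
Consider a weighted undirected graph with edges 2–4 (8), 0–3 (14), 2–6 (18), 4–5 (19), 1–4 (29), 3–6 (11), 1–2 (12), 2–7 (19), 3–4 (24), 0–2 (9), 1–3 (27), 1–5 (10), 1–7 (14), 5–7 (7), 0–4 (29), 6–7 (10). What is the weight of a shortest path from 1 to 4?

20

Checking several routes:
1→7→5→4: 14 + 7 + 19 = 40
1→4: 29
1→2→4: 12 + 8 = 20
1→7→2→4: 14 + 19 + 8 = 41
1→5→4: 10 + 19 = 29
The minimum is 20.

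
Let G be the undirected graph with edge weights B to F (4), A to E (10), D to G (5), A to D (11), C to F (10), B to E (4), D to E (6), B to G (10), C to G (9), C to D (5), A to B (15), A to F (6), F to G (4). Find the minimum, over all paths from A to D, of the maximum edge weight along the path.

6

A few of the A→D routes:
A → F → B → E → D: max(6, 4, 4, 6) = 6
A → F → G → C → D: max(6, 4, 9, 5) = 9
A → F → G → D: max(6, 4, 5) = 6
The minimum achievable maximum is 6.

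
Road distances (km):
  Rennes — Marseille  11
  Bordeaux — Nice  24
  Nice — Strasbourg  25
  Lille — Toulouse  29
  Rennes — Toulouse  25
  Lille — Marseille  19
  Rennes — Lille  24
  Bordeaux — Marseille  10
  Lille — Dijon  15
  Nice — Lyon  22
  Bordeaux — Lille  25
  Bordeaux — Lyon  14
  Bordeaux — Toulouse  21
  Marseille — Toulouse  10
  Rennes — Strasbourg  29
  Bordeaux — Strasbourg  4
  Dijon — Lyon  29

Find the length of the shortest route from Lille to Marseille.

19

A few of the Lille→Marseille routes:
Lille - Marseille: 19
Lille - Bordeaux - Marseille: 25 + 10 = 35
Lille - Rennes - Marseille: 24 + 11 = 35
Best route has total 19 km.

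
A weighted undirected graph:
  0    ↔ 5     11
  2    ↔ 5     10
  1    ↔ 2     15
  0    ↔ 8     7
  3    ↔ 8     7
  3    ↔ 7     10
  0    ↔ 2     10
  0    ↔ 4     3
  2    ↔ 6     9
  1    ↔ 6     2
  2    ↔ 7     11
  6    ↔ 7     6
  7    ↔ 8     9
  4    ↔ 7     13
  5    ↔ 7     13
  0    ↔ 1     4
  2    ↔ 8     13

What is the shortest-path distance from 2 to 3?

Comparing a few candidate routes:
2 -> 0 -> 8 -> 3: 10 + 7 + 7 = 24
2 -> 8 -> 3: 13 + 7 = 20
2 -> 6 -> 7 -> 3: 9 + 6 + 10 = 25
2 -> 7 -> 8 -> 3: 11 + 9 + 7 = 27
2 -> 7 -> 3: 11 + 10 = 21
2 -> 6 -> 1 -> 0 -> 8 -> 3: 9 + 2 + 4 + 7 + 7 = 29
The minimum is 20.

20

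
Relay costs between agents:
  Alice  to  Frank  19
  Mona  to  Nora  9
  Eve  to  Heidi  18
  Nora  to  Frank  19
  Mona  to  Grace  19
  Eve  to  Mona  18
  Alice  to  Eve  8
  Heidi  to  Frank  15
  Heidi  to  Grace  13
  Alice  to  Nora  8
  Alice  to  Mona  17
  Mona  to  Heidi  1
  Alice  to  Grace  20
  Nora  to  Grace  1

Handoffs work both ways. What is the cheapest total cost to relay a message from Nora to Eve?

Checking several routes:
Nora -> Mona -> Heidi -> Eve: 9 + 1 + 18 = 28
Nora -> Alice -> Eve: 8 + 8 = 16
Nora -> Mona -> Eve: 9 + 18 = 27
Shortest: 16.

16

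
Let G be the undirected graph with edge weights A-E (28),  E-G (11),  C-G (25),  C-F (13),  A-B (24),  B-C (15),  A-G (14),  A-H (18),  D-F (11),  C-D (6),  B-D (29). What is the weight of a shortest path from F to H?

Some routes from F to H:
F→D→C→G→A→H: 11 + 6 + 25 + 14 + 18 = 74
F→C→G→A→H: 13 + 25 + 14 + 18 = 70
F→C→B→A→H: 13 + 15 + 24 + 18 = 70
Shortest: 70.

70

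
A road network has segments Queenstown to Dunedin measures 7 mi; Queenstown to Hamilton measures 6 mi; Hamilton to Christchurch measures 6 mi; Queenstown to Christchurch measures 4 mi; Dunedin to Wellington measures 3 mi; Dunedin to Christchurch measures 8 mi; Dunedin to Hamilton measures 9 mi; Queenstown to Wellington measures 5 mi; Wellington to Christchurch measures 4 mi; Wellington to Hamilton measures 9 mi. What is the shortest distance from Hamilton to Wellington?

9

Some routes from Hamilton to Wellington:
Hamilton - Dunedin - Wellington: 9 + 3 = 12
Hamilton - Christchurch - Wellington: 6 + 4 = 10
Hamilton - Queenstown - Christchurch - Wellington: 6 + 4 + 4 = 14
Hamilton - Wellington: 9
Hamilton - Christchurch - Queenstown - Wellington: 6 + 4 + 5 = 15
Hamilton - Queenstown - Wellington: 6 + 5 = 11
The minimum is 9 mi.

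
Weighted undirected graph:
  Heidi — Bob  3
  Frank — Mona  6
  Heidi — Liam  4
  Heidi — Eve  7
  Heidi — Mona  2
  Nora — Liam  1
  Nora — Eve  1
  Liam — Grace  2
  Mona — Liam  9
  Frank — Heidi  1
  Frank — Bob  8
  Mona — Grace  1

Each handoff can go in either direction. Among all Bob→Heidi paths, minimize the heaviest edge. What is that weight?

A few of the Bob→Heidi routes:
Bob -> Frank -> Mona -> Grace -> Liam -> Nora -> Eve -> Heidi: max(8, 6, 1, 2, 1, 1, 7) = 8
Bob -> Frank -> Heidi: max(8, 1) = 8
Bob -> Heidi: max(3) = 3
Bob -> Frank -> Mona -> Grace -> Liam -> Heidi: max(8, 6, 1, 2, 4) = 8
Smallest bottleneck: 3.

3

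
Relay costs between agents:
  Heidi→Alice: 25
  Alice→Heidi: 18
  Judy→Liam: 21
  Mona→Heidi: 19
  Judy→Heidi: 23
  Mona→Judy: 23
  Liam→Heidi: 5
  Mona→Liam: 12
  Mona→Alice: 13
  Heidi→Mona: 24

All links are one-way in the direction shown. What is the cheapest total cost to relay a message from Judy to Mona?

Paths from Judy to Mona:
Judy -> Liam -> Heidi -> Mona: 21 + 5 + 24 = 50
Judy -> Heidi -> Mona: 23 + 24 = 47
Shortest: 47.

47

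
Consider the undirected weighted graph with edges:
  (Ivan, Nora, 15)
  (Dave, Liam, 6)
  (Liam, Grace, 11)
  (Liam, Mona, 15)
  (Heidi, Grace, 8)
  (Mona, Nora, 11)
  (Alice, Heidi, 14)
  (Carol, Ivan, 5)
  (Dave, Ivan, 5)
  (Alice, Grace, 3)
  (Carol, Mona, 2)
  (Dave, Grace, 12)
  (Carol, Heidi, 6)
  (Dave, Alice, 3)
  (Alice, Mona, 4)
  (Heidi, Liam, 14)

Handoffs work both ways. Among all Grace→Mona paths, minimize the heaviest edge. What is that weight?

Some routes from Grace to Mona:
Grace-Heidi-Carol-Mona: max(8, 6, 2) = 8
Grace-Liam-Dave-Ivan-Carol-Mona: max(11, 6, 5, 5, 2) = 11
Grace-Liam-Dave-Alice-Mona: max(11, 6, 3, 4) = 11
Grace-Alice-Dave-Ivan-Carol-Mona: max(3, 3, 5, 5, 2) = 5
Grace-Heidi-Carol-Ivan-Dave-Alice-Mona: max(8, 6, 5, 5, 3, 4) = 8
Grace-Alice-Mona: max(3, 4) = 4
Smallest bottleneck: 4.

4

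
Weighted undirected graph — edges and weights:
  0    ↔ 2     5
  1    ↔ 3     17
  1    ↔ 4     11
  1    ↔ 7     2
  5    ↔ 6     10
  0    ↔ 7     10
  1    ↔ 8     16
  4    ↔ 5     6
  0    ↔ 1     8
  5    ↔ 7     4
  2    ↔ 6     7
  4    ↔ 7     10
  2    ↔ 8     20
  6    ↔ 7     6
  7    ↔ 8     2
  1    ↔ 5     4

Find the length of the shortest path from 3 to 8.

21

A few of the 3→8 routes:
3 -> 1 -> 8: 17 + 16 = 33
3 -> 1 -> 5 -> 6 -> 7 -> 8: 17 + 4 + 10 + 6 + 2 = 39
3 -> 1 -> 7 -> 8: 17 + 2 + 2 = 21
3 -> 1 -> 5 -> 4 -> 7 -> 8: 17 + 4 + 6 + 10 + 2 = 39
3 -> 1 -> 5 -> 7 -> 8: 17 + 4 + 4 + 2 = 27
3 -> 1 -> 0 -> 7 -> 8: 17 + 8 + 10 + 2 = 37
Shortest: 21.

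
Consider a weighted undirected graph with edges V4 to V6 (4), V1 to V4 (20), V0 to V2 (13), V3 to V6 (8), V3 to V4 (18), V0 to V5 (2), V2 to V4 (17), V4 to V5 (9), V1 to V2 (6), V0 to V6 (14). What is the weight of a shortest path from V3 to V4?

12

Candidate routes:
V3→V4: 18
V3→V6→V0→V2→V4: 8 + 14 + 13 + 17 = 52
V3→V6→V4: 8 + 4 = 12
V3→V6→V0→V2→V1→V4: 8 + 14 + 13 + 6 + 20 = 61
V3→V6→V0→V5→V4: 8 + 14 + 2 + 9 = 33
The minimum is 12.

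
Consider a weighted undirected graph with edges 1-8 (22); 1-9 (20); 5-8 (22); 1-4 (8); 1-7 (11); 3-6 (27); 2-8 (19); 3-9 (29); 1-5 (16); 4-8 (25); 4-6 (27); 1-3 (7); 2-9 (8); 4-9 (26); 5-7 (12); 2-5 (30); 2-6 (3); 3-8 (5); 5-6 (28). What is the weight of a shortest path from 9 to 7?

A few of the 9→7 routes:
9 → 4 → 1 → 7: 26 + 8 + 11 = 45
9 → 1 → 5 → 7: 20 + 16 + 12 = 48
9 → 2 → 5 → 7: 8 + 30 + 12 = 50
9 → 1 → 7: 20 + 11 = 31
9 → 3 → 1 → 7: 29 + 7 + 11 = 47
Best route has total 31.

31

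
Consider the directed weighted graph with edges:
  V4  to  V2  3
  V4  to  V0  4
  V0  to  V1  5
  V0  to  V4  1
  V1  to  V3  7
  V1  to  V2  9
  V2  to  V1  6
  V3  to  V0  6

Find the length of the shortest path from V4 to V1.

9

Candidate routes:
V4-V2-V1: 3 + 6 = 9
V4-V0-V1: 4 + 5 = 9
Best route has total 9.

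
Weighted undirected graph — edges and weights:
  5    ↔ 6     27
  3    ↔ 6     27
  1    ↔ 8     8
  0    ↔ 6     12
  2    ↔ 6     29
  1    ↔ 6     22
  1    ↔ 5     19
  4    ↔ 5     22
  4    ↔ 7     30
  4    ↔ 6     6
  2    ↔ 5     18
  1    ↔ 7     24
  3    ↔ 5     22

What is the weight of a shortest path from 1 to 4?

28

A few of the 1→4 routes:
1 - 6 - 5 - 4: 22 + 27 + 22 = 71
1 - 5 - 4: 19 + 22 = 41
1 - 5 - 6 - 4: 19 + 27 + 6 = 52
1 - 7 - 4: 24 + 30 = 54
1 - 5 - 2 - 6 - 4: 19 + 18 + 29 + 6 = 72
1 - 6 - 4: 22 + 6 = 28
Best route has total 28.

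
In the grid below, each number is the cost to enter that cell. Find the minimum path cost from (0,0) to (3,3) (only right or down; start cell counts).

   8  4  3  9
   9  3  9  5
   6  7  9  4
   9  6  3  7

Best path: r0c0 → r0c1 → r1c1 → r2c1 → r3c1 → r3c2 → r3c3
Cost: 8 + 4 + 3 + 7 + 6 + 3 + 7 = 38
For comparison, the top-then-right route costs 40.

38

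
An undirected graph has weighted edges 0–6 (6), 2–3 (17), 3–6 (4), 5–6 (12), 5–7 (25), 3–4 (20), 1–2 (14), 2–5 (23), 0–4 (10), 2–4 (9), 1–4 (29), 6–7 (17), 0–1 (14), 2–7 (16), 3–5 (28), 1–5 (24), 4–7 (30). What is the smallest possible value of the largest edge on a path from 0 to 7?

Some routes from 0 to 7:
0 → 4 → 2 → 7: max(10, 9, 16) = 16
0 → 4 → 2 → 3 → 6 → 7: max(10, 9, 17, 4, 17) = 17
0 → 6 → 3 → 2 → 7: max(6, 4, 17, 16) = 17
0 → 1 → 2 → 7: max(14, 14, 16) = 16
Best route has worst link 16.

16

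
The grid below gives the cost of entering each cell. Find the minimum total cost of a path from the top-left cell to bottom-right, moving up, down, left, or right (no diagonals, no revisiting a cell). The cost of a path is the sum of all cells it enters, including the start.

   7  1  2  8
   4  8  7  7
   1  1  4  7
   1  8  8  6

30

One optimal route is r0c0 -> r1c0 -> r2c0 -> r2c1 -> r2c2 -> r2c3 -> r3c3.
Its cost is 7 + 4 + 1 + 1 + 4 + 7 + 6 = 30.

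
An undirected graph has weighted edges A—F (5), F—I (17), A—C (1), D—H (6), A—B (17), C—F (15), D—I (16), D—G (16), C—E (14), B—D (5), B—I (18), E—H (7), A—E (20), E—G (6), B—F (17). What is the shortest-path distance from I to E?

A few of the I→E routes:
I-D-G-E: 16 + 16 + 6 = 38
I-F-A-C-E: 17 + 5 + 1 + 14 = 37
I-D-H-E: 16 + 6 + 7 = 29
I-B-D-H-E: 18 + 5 + 6 + 7 = 36
Shortest: 29.

29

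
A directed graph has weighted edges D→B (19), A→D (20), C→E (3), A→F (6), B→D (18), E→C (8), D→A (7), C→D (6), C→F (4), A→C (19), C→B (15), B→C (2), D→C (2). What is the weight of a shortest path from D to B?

Candidate routes:
D - A - C - B: 7 + 19 + 15 = 41
D - B: 19
D - C - B: 2 + 15 = 17
The minimum is 17.

17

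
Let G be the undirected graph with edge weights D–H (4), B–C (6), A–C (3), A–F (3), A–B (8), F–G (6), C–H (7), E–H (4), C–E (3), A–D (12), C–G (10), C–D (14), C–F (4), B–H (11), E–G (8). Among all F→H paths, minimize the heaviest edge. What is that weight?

Checking several routes:
F-G-E-C-H: max(6, 8, 3, 7) = 8
F-A-C-E-H: max(3, 3, 3, 4) = 4
F-A-C-H: max(3, 3, 7) = 7
F-G-E-H: max(6, 8, 4) = 8
F-C-H: max(4, 7) = 7
F-C-E-H: max(4, 3, 4) = 4
Smallest bottleneck: 4.

4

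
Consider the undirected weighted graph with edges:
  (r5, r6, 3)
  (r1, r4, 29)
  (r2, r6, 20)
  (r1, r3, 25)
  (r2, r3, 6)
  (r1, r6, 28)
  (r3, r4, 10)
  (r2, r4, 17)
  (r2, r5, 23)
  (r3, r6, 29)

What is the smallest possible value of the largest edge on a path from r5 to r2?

20

Checking several routes:
r5-r6-r1-r3-r4-r2: max(3, 28, 25, 10, 17) = 28
r5-r2: max(23) = 23
r5-r6-r1-r3-r2: max(3, 28, 25, 6) = 28
r5-r6-r2: max(3, 20) = 20
Smallest bottleneck: 20.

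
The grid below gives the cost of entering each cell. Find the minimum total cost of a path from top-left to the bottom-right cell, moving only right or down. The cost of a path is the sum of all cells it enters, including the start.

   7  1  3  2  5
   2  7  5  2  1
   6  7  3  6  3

Path (0,0)→(0,1)→(0,2)→(0,3)→(1,3)→(1,4)→(2,4): 7 + 1 + 3 + 2 + 2 + 1 + 3 = 19.
For comparison, the top-then-right route costs 22.

19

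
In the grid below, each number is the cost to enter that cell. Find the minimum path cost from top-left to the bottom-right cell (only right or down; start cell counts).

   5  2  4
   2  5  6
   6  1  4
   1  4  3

Path r0c0 → r0c1 → r1c1 → r2c1 → r2c2 → r3c2: 5 + 2 + 5 + 1 + 4 + 3 = 20.

20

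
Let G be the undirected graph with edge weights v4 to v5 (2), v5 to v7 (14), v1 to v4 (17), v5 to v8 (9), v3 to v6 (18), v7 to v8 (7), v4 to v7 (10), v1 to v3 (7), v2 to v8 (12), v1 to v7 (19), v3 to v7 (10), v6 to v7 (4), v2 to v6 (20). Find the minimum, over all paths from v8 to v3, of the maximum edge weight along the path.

Checking several routes:
v8→v5→v4→v7→v3: max(9, 2, 10, 10) = 10
v8→v7→v4→v1→v3: max(7, 10, 17, 7) = 17
v8→v7→v3: max(7, 10) = 10
v8→v5→v7→v3: max(9, 14, 10) = 14
Smallest bottleneck: 10.

10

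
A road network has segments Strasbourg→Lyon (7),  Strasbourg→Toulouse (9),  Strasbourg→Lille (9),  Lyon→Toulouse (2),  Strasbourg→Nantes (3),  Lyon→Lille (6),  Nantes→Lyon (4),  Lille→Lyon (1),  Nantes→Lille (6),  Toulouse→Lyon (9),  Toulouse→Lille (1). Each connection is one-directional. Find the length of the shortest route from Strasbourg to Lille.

9

Some routes from Strasbourg to Lille:
Strasbourg -> Nantes -> Lille: 3 + 6 = 9
Strasbourg -> Lille: 9
Strasbourg -> Lyon -> Toulouse -> Lille: 7 + 2 + 1 = 10
The minimum is 9 km.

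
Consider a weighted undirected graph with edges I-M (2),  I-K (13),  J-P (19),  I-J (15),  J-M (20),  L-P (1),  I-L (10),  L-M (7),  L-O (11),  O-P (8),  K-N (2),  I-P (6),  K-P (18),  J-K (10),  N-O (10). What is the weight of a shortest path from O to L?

Comparing a few candidate routes:
O -> P -> I -> M -> L: 8 + 6 + 2 + 7 = 23
O -> P -> I -> L: 8 + 6 + 10 = 24
O -> L: 11
O -> P -> L: 8 + 1 = 9
Best route has total 9.

9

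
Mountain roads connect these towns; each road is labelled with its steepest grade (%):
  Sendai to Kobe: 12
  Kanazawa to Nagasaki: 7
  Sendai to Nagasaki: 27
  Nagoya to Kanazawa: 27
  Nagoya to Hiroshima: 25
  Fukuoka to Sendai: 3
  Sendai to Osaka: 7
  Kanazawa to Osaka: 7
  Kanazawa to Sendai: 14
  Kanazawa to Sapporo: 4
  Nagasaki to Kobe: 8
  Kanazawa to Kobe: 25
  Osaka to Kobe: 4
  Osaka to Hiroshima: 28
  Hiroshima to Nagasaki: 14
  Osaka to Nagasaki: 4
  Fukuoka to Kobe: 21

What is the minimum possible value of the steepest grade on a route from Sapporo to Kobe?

7

A few of the Sapporo→Kobe routes:
Sapporo-Kanazawa-Nagasaki-Osaka-Kobe: max(4, 7, 4, 4) = 7
Sapporo-Kanazawa-Osaka-Nagasaki-Kobe: max(4, 7, 4, 8) = 8
Sapporo-Kanazawa-Osaka-Kobe: max(4, 7, 4) = 7
Sapporo-Kanazawa-Nagasaki-Kobe: max(4, 7, 8) = 8
Best route has worst link 7%.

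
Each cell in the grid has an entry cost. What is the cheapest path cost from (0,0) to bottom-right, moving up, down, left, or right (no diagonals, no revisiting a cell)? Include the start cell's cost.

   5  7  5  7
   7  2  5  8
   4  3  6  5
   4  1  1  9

Cheapest: (0,0) (0,1) (1,1) (2,1) (3,1) (3,2) (3,3)
  5 + 7 + 2 + 3 + 1 + 1 + 9 = 28

28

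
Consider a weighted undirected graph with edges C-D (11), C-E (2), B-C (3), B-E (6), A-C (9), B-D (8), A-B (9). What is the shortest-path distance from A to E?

11

Comparing a few candidate routes:
A - C - E: 9 + 2 = 11
A - C - B - E: 9 + 3 + 6 = 18
A - B - E: 9 + 6 = 15
A - B - D - C - E: 9 + 8 + 11 + 2 = 30
A - B - C - E: 9 + 3 + 2 = 14
Best route has total 11.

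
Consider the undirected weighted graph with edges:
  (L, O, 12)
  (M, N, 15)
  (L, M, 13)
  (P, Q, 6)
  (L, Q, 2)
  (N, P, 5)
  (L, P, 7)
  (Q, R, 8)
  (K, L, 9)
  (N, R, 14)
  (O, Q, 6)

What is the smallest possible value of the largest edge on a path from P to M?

13

Checking several routes:
P-Q-O-L-M: max(6, 6, 12, 13) = 13
P-N-R-Q-O-L-M: max(5, 14, 8, 6, 12, 13) = 14
P-Q-L-M: max(6, 2, 13) = 13
P-L-M: max(7, 13) = 13
The minimum achievable maximum is 13.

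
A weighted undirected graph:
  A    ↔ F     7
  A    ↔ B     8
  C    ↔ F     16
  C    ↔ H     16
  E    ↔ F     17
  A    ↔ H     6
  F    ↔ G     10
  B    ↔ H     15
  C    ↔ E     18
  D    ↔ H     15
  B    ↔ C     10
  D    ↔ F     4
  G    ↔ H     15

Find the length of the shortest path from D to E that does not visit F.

Paths from D to E avoiding F:
D → H → A → B → C → E: 15 + 6 + 8 + 10 + 18 = 57
D → H → B → C → E: 15 + 15 + 10 + 18 = 58
D → H → C → E: 15 + 16 + 18 = 49
Shortest: 49.

49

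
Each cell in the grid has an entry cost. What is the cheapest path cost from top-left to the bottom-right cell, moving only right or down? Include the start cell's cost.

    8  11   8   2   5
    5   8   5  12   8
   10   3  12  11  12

Cheapest: r0c0 -> r0c1 -> r0c2 -> r0c3 -> r0c4 -> r1c4 -> r2c4
  8 + 11 + 8 + 2 + 5 + 8 + 12 = 54

54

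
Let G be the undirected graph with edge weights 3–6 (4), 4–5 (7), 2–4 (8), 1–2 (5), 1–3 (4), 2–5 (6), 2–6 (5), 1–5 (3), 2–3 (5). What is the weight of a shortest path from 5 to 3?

Checking several routes:
5 -> 2 -> 3: 6 + 5 = 11
5 -> 1 -> 2 -> 3: 3 + 5 + 5 = 13
5 -> 2 -> 6 -> 3: 6 + 5 + 4 = 15
5 -> 1 -> 3: 3 + 4 = 7
5 -> 2 -> 1 -> 3: 6 + 5 + 4 = 15
The minimum is 7.

7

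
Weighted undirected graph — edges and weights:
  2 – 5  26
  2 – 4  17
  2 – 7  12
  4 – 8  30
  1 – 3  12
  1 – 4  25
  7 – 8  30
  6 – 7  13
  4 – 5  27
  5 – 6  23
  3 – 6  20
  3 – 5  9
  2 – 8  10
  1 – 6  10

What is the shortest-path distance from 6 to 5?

Checking several routes:
6→7→2→5: 13 + 12 + 26 = 51
6→1→4→5: 10 + 25 + 27 = 62
6→5: 23
6→1→3→5: 10 + 12 + 9 = 31
6→3→5: 20 + 9 = 29
The minimum is 23.

23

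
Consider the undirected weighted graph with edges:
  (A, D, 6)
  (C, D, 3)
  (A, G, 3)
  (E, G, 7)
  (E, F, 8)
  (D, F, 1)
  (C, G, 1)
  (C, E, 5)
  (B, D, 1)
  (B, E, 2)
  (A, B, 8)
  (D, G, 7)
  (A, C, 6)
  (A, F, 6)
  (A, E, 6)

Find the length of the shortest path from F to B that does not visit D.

10

Comparing a few candidate routes:
F -> A -> E -> B: 6 + 6 + 2 = 14
F -> A -> G -> C -> E -> B: 6 + 3 + 1 + 5 + 2 = 17
F -> A -> C -> E -> B: 6 + 6 + 5 + 2 = 19
F -> A -> B: 6 + 8 = 14
F -> A -> G -> E -> B: 6 + 3 + 7 + 2 = 18
F -> E -> B: 8 + 2 = 10
Best route has total 10.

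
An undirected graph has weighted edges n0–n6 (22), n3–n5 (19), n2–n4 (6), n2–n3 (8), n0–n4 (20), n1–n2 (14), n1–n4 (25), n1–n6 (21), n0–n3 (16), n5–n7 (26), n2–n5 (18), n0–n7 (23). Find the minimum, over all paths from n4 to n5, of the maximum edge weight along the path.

Some routes from n4 to n5:
n4 - n0 - n3 - n2 - n5: max(20, 16, 8, 18) = 20
n4 - n2 - n3 - n5: max(6, 8, 19) = 19
n4 - n2 - n5: max(6, 18) = 18
n4 - n0 - n3 - n5: max(20, 16, 19) = 20
n4 - n0 - n6 - n1 - n2 - n3 - n5: max(20, 22, 21, 14, 8, 19) = 22
Smallest bottleneck: 18.

18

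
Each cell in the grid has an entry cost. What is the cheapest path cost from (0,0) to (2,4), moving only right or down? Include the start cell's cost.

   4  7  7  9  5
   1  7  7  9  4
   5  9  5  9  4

36

One optimal route is r0c0→r1c0→r1c1→r1c2→r1c3→r1c4→r2c4.
Its cost is 4 + 1 + 7 + 7 + 9 + 4 + 4 = 36.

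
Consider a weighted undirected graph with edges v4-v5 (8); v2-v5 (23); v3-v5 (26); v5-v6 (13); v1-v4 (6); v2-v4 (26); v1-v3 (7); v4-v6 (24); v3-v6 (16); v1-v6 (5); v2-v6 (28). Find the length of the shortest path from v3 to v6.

Checking several routes:
v3-v1-v6: 7 + 5 = 12
v3-v1-v4-v6: 7 + 6 + 24 = 37
v3-v1-v4-v5-v6: 7 + 6 + 8 + 13 = 34
v3-v6: 16
The minimum is 12.

12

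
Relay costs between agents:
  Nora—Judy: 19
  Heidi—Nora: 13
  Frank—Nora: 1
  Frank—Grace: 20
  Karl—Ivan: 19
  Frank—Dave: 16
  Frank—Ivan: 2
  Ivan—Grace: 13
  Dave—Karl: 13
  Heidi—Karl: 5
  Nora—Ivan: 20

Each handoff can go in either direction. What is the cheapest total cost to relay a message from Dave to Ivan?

Some routes from Dave to Ivan:
Dave → Karl → Heidi → Nora → Frank → Ivan: 13 + 5 + 13 + 1 + 2 = 34
Dave → Karl → Ivan: 13 + 19 = 32
Dave → Frank → Grace → Ivan: 16 + 20 + 13 = 49
Dave → Frank → Nora → Ivan: 16 + 1 + 20 = 37
Dave → Frank → Ivan: 16 + 2 = 18
Shortest: 18.

18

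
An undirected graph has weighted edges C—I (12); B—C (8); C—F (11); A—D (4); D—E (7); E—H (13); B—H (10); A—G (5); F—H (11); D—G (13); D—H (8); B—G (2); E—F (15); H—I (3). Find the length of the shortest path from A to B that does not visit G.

22

Some routes from A to B avoiding G:
A → D → E → H → B: 4 + 7 + 13 + 10 = 34
A → D → H → I → C → B: 4 + 8 + 3 + 12 + 8 = 35
A → D → E → F → C → B: 4 + 7 + 15 + 11 + 8 = 45
A → D → H → F → C → B: 4 + 8 + 11 + 11 + 8 = 42
A → D → H → B: 4 + 8 + 10 = 22
Shortest: 22.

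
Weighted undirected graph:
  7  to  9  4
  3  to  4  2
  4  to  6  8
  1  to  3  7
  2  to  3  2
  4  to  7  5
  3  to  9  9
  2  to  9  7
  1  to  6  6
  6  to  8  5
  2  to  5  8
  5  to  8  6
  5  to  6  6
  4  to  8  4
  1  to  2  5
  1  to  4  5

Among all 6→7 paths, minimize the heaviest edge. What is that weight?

Some routes from 6 to 7:
6 → 5 → 8 → 4 → 7: max(6, 6, 4, 5) = 6
6 → 8 → 4 → 7: max(5, 4, 5) = 5
6 → 1 → 4 → 7: max(6, 5, 5) = 6
6 → 1 → 3 → 4 → 7: max(6, 7, 2, 5) = 7
6 → 1 → 2 → 3 → 4 → 7: max(6, 5, 2, 2, 5) = 6
6 → 1 → 3 → 2 → 9 → 7: max(6, 7, 2, 7, 4) = 7
Best route has worst link 5.

5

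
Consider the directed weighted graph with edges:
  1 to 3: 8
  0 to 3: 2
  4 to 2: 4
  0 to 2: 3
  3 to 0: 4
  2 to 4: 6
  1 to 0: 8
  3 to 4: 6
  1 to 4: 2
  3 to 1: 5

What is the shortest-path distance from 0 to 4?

Paths from 0 to 4:
0 -> 3 -> 1 -> 4: 2 + 5 + 2 = 9
0 -> 3 -> 4: 2 + 6 = 8
0 -> 2 -> 4: 3 + 6 = 9
Best route has total 8.

8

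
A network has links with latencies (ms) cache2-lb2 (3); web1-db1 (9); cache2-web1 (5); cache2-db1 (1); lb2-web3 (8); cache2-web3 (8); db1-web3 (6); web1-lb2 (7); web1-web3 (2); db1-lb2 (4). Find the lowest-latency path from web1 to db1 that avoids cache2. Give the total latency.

8

A few of the web1→db1 routes:
web1 -> lb2 -> db1: 7 + 4 = 11
web1 -> web3 -> lb2 -> db1: 2 + 8 + 4 = 14
web1 -> db1: 9
web1 -> web3 -> db1: 2 + 6 = 8
Shortest: 8 ms.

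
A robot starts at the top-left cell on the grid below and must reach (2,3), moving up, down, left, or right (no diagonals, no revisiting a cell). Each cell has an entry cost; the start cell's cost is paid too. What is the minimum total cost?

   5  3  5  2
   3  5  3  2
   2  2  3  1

Cheapest: (0,0) -> (1,0) -> (2,0) -> (2,1) -> (2,2) -> (2,3)
  5 + 3 + 2 + 2 + 3 + 1 = 16

16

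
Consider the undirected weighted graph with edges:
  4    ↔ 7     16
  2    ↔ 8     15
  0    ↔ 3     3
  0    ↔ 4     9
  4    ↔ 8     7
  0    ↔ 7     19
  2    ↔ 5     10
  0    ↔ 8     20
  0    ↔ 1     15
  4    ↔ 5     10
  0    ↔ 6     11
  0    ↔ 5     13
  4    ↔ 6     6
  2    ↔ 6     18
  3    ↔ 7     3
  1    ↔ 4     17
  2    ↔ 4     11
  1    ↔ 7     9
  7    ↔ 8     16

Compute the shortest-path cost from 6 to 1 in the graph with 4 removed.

26

Some routes from 6 to 1 avoiding 4:
6 - 0 - 7 - 1: 11 + 19 + 9 = 39
6 - 0 - 1: 11 + 15 = 26
6 - 0 - 8 - 7 - 1: 11 + 20 + 16 + 9 = 56
6 - 0 - 3 - 7 - 1: 11 + 3 + 3 + 9 = 26
The minimum is 26.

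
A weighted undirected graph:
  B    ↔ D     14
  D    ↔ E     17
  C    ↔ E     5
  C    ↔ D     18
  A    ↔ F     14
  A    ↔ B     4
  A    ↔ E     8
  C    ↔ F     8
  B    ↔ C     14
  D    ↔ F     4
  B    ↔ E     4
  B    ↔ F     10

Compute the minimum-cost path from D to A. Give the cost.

Checking several routes:
D - F - A: 4 + 14 = 18
D - F - B - A: 4 + 10 + 4 = 18
D - B - A: 14 + 4 = 18
D - E - A: 17 + 8 = 25
Best route has total 18.

18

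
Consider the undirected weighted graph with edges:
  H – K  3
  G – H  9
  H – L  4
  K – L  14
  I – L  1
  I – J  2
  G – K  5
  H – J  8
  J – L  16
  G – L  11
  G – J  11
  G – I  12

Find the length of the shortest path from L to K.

7

Some routes from L to K:
L - K: 14
L - H - K: 4 + 3 = 7
L - I - J - H - K: 1 + 2 + 8 + 3 = 14
L - G - K: 11 + 5 = 16
Best route has total 7.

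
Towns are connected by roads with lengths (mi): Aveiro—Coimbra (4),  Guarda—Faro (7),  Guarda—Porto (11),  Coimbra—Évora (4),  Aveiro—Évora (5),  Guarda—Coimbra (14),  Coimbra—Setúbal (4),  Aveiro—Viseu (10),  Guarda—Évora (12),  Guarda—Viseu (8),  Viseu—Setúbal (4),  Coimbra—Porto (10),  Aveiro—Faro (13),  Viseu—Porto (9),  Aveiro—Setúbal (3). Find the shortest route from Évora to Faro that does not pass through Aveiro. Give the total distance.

A few of the Évora→Faro routes:
Évora - Guarda - Faro: 12 + 7 = 19
Évora - Coimbra - Setúbal - Viseu - Guarda - Faro: 4 + 4 + 4 + 8 + 7 = 27
Évora - Coimbra - Guarda - Faro: 4 + 14 + 7 = 25
The minimum is 19 mi.

19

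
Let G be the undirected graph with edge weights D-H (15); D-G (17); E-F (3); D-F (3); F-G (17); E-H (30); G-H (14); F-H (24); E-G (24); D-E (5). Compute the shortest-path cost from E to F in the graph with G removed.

3

Paths from E to F avoiding G:
E → D → H → F: 5 + 15 + 24 = 44
E → F: 3
E → D → F: 5 + 3 = 8
E → H → F: 30 + 24 = 54
E → H → D → F: 30 + 15 + 3 = 48
Best route has total 3.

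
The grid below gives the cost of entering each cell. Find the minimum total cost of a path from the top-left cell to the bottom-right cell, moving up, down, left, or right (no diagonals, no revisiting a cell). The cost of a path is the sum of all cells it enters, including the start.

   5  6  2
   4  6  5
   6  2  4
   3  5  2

One optimal route is (0,0) → (1,0) → (1,1) → (2,1) → (2,2) → (3,2).
Its cost is 5 + 4 + 6 + 2 + 4 + 2 = 23.

23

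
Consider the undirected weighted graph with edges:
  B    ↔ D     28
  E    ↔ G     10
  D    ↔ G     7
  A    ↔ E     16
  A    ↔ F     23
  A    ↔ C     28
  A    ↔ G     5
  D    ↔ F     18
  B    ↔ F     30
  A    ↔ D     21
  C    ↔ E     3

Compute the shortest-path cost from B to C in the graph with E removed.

Checking several routes:
B→D→G→A→C: 28 + 7 + 5 + 28 = 68
B→F→D→G→A→C: 30 + 18 + 7 + 5 + 28 = 88
B→D→A→C: 28 + 21 + 28 = 77
B→F→A→C: 30 + 23 + 28 = 81
The minimum is 68.

68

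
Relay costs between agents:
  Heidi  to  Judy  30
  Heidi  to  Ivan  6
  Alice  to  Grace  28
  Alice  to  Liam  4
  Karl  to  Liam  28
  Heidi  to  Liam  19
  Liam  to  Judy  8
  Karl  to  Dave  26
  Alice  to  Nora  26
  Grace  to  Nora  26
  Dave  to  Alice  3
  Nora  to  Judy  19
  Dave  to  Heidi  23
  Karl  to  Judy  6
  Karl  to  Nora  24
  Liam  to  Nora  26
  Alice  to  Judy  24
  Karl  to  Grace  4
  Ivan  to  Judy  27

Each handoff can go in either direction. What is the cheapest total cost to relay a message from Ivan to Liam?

25

Checking several routes:
Ivan -> Judy -> Alice -> Liam: 27 + 24 + 4 = 55
Ivan -> Heidi -> Judy -> Liam: 6 + 30 + 8 = 44
Ivan -> Heidi -> Liam: 6 + 19 = 25
Ivan -> Heidi -> Dave -> Alice -> Liam: 6 + 23 + 3 + 4 = 36
Ivan -> Judy -> Liam: 27 + 8 = 35
Shortest: 25.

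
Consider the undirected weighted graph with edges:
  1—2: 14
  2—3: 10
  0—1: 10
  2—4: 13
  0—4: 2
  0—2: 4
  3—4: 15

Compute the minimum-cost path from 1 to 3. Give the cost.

Some routes from 1 to 3:
1 -> 0 -> 4 -> 3: 10 + 2 + 15 = 27
1 -> 2 -> 3: 14 + 10 = 24
1 -> 0 -> 2 -> 3: 10 + 4 + 10 = 24
The minimum is 24.

24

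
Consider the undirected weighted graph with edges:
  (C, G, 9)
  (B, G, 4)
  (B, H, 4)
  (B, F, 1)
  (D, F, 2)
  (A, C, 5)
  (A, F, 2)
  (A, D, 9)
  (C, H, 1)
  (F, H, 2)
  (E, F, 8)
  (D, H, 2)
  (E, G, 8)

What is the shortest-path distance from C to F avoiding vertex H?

Candidate routes:
C -> G -> B -> F: 9 + 4 + 1 = 14
C -> A -> F: 5 + 2 = 7
C -> A -> D -> F: 5 + 9 + 2 = 16
C -> G -> E -> F: 9 + 8 + 8 = 25
Best route has total 7.

7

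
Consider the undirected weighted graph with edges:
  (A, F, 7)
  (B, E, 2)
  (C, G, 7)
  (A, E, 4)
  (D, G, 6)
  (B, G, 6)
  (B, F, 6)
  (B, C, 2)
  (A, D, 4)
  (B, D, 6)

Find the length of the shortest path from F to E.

8

Comparing a few candidate routes:
F-A-D-G-B-E: 7 + 4 + 6 + 6 + 2 = 25
F-A-D-B-E: 7 + 4 + 6 + 2 = 19
F-B-E: 6 + 2 = 8
F-B-D-A-E: 6 + 6 + 4 + 4 = 20
F-B-G-D-A-E: 6 + 6 + 6 + 4 + 4 = 26
F-A-E: 7 + 4 = 11
Shortest: 8.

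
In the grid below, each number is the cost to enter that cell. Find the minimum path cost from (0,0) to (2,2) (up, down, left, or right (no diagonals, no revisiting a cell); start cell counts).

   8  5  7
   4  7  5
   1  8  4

Take r0c0 r1c0 r2c0 r2c1 r2c2 for a total of 8 + 4 + 1 + 8 + 4 = 25.

25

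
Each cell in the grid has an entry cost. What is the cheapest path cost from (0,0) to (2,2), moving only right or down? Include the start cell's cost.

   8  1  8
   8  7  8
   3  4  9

29

Take r0c0 → r0c1 → r1c1 → r2c1 → r2c2 for a total of 8 + 1 + 7 + 4 + 9 = 29.
(Top row then right column would cost 34.)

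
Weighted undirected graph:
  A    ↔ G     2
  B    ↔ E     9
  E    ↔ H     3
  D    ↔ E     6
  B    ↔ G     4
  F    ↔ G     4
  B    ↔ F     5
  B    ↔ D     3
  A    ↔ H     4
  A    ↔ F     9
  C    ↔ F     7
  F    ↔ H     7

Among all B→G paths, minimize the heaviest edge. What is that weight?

4

Some routes from B to G:
B - D - E - H - A - G: max(3, 6, 3, 4, 2) = 6
B - G: max(4) = 4
B - F - G: max(5, 4) = 5
B - F - H - A - G: max(5, 7, 4, 2) = 7
B - D - E - H - F - G: max(3, 6, 3, 7, 4) = 7
Smallest bottleneck: 4.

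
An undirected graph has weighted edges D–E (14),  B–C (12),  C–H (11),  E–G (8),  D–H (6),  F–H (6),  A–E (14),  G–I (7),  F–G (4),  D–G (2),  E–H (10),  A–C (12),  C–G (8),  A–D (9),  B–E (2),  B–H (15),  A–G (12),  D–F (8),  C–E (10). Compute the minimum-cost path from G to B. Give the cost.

10

Some routes from G to B:
G -> C -> B: 8 + 12 = 20
G -> E -> B: 8 + 2 = 10
G -> D -> H -> E -> B: 2 + 6 + 10 + 2 = 20
G -> C -> E -> B: 8 + 10 + 2 = 20
G -> D -> E -> B: 2 + 14 + 2 = 18
Shortest: 10.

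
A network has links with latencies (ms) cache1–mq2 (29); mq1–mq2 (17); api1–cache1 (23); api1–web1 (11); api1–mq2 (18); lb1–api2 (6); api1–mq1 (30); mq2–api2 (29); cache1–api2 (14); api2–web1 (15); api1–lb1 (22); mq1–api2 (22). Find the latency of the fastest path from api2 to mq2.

29

A few of the api2→mq2 routes:
api2 - mq2: 29
api2 - web1 - api1 - mq2: 15 + 11 + 18 = 44
api2 - cache1 - mq2: 14 + 29 = 43
api2 - mq1 - mq2: 22 + 17 = 39
api2 - lb1 - api1 - mq2: 6 + 22 + 18 = 46
api2 - cache1 - api1 - mq2: 14 + 23 + 18 = 55
Best route has total 29 ms.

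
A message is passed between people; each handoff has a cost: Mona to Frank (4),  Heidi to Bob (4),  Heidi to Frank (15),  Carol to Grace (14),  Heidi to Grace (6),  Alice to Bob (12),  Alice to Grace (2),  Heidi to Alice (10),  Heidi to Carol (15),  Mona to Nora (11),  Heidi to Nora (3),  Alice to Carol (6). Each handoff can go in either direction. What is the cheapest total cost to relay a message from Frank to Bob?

A few of the Frank→Bob routes:
Frank-Mona-Nora-Heidi-Grace-Alice-Bob: 4 + 11 + 3 + 6 + 2 + 12 = 38
Frank-Heidi-Grace-Alice-Bob: 15 + 6 + 2 + 12 = 35
Frank-Mona-Nora-Heidi-Bob: 4 + 11 + 3 + 4 = 22
Frank-Heidi-Bob: 15 + 4 = 19
Frank-Heidi-Alice-Bob: 15 + 10 + 12 = 37
Best route has total 19.

19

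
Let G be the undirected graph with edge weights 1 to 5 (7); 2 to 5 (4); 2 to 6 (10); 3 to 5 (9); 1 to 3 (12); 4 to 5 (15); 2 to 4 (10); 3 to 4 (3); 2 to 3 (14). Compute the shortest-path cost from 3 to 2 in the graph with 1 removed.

Some routes from 3 to 2 avoiding 1:
3→4→5→2: 3 + 15 + 4 = 22
3→2: 14
3→4→2: 3 + 10 = 13
3→5→2: 9 + 4 = 13
The minimum is 13.

13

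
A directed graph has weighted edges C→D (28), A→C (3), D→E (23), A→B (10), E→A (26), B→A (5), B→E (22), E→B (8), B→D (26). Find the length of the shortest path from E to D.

34

Comparing a few candidate routes:
E -> B -> A -> C -> D: 8 + 5 + 3 + 28 = 44
E -> A -> C -> D: 26 + 3 + 28 = 57
E -> B -> D: 8 + 26 = 34
The minimum is 34.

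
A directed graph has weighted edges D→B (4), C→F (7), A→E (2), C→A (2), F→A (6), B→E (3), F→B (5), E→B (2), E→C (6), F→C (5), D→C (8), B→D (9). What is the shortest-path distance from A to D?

Routes from A to D:
A - E - B - D: 2 + 2 + 9 = 13
A - E - C - F - B - D: 2 + 6 + 7 + 5 + 9 = 29
Best route has total 13.

13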